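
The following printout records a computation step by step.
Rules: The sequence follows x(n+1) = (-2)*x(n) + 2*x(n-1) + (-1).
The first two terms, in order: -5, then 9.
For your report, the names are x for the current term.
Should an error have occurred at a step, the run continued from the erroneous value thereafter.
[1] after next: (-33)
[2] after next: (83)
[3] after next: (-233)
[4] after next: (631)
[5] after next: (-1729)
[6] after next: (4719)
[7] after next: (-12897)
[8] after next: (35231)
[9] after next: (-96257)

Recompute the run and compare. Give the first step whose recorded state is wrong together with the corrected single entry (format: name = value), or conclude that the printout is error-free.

Recomputing the run from the initial state:
step 1: x = -29
step 2: x = 75
step 3: x = -209
step 4: x = 567
step 5: x = -1553
step 6: x = 4239
step 7: x = -11585
step 8: x = 31647
step 9: x = -86465
The first disagreement with the printout is at step 1, where the value should be x = -29.

step 1, x = -29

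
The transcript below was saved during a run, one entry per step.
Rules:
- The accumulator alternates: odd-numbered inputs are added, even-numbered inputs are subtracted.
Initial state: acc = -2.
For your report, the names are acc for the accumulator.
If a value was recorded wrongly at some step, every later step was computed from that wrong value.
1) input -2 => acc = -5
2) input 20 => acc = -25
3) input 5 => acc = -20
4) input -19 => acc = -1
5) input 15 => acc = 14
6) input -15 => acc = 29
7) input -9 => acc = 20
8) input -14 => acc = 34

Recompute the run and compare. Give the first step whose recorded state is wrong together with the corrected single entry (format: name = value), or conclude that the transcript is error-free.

step 1: acc = -2 + -2 = -4 -> a discrepancy with the transcript
First incorrect step: 1; the correct value is acc = -4.

step 1, acc = -4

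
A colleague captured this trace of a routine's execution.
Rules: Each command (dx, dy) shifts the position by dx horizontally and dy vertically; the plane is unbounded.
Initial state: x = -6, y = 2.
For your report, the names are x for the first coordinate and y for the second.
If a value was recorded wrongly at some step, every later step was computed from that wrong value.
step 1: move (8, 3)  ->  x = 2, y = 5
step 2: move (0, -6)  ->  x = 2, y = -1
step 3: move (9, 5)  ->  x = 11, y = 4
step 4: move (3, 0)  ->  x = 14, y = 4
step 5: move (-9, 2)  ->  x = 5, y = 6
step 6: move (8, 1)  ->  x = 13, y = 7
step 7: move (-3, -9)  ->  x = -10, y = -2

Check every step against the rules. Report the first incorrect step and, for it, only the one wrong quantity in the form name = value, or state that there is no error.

step 7, x = 10

Recomputing the run from the initial state:
step 1: x = 2, y = 5
step 2: x = 2, y = -1
step 3: x = 11, y = 4
step 4: x = 14, y = 4
step 5: x = 5, y = 6
step 6: x = 13, y = 7
step 7: x = 10, y = -2
The first disagreement with the trace is at step 7, where the value should be x = 10.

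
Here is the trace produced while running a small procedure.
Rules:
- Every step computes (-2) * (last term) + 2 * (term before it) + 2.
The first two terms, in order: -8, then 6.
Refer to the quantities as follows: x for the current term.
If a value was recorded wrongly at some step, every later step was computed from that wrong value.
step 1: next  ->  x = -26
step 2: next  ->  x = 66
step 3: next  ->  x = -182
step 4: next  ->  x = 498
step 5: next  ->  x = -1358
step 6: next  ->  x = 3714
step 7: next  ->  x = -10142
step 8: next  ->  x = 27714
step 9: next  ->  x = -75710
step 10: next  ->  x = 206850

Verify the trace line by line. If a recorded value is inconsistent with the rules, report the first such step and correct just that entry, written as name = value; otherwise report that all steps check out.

no error

Recomputing the run from the initial state:
step 1: x = -26
step 2: x = 66
step 3: x = -182
step 4: x = 498
step 5: x = -1358
step 6: x = 3714
step 7: x = -10142
step 8: x = 27714
step 9: x = -75710
step 10: x = 206850
This matches the trace at every step.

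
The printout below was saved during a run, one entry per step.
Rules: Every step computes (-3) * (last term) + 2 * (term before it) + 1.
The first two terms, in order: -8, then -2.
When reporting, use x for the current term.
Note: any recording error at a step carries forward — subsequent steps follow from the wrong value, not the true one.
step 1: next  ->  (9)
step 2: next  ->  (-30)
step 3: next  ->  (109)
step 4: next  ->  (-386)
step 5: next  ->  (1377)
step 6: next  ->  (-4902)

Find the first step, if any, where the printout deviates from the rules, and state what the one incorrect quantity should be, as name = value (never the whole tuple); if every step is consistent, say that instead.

step 1, x = -9

1. x = -3*(-2) + (2)*(-8) + (1) = -9 (a discrepancy with the printout)
First deviation found at step 1; the corrected entry is x = -9.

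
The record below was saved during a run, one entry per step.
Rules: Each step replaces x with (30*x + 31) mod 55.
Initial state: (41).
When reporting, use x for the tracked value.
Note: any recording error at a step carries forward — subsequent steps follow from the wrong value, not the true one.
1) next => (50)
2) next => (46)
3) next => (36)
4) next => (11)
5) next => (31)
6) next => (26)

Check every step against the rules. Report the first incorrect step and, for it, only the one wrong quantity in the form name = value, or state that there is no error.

Recomputing the run from the initial state:
step 1: x = 51
step 2: x = 21
step 3: x = 1
step 4: x = 6
step 5: x = 46
step 6: x = 36
The first disagreement with the record is at step 1, where the value should be x = 51.

step 1, x = 51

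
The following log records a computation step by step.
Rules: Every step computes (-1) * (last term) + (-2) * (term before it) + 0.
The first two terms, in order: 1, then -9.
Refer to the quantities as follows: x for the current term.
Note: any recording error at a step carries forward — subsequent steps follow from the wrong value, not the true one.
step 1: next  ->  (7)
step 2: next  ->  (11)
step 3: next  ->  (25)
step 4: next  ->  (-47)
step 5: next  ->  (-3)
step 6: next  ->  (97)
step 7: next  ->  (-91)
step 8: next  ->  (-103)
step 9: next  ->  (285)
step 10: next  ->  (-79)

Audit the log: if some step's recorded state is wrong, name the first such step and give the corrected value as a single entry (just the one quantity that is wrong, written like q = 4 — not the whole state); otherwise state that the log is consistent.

step 3, x = -25

1. x = -1*(-9) + (-2)*(1) + (0) = 7 (same as recorded)
2. x = -1*(7) + (-2)*(-9) + (0) = 11 (consistent with the log)
3. x = -1*(11) + (-2)*(7) + (0) = -25 (the recorded entry deviates here)
So the first discrepancy is step 3, where the right value is x = -25.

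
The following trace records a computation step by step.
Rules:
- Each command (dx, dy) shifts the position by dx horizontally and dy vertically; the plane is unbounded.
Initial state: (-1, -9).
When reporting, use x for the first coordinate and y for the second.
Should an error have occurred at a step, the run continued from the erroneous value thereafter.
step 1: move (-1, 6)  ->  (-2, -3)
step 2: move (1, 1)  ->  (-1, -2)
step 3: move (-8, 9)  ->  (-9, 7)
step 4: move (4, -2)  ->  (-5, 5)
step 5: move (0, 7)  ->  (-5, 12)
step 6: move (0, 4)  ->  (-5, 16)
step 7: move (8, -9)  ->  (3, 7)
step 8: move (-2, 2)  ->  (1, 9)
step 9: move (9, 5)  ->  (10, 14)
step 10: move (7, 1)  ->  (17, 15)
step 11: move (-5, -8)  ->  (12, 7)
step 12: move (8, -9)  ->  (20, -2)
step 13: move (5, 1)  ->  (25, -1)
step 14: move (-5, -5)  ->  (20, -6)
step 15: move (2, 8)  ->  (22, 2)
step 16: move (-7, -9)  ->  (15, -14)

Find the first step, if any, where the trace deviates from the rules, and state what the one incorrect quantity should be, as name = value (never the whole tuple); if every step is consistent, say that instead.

Step 1: x = -1 + (-1) = -2, y = -9 + (6) = -3 — checks out.
Step 2: x = -2 + (1) = -1, y = -3 + (1) = -2 — same as recorded.
Step 3: x = -1 + (-8) = -9, y = -2 + (9) = 7 — no discrepancy.
Step 4: x = -9 + (4) = -5, y = 7 + (-2) = 5 — confirmed correct.
Step 5: x = -5 + (0) = -5, y = 5 + (7) = 12 — in agreement.
Step 6: x = -5 + (0) = -5, y = 12 + (4) = 16 — checks out.
Step 7: x = -5 + (8) = 3, y = 16 + (-9) = 7 — matches.
Step 8: x = 3 + (-2) = 1, y = 7 + (2) = 9 — no discrepancy.
Step 9: x = 1 + (9) = 10, y = 9 + (5) = 14 — exactly as logged.
Step 10: x = 10 + (7) = 17, y = 14 + (1) = 15 — in agreement.
Step 11: x = 17 + (-5) = 12, y = 15 + (-8) = 7 — exactly as logged.
Step 12: x = 12 + (8) = 20, y = 7 + (-9) = -2 — confirmed correct.
Step 13: x = 20 + (5) = 25, y = -2 + (1) = -1 — checks out.
Step 14: x = 25 + (-5) = 20, y = -1 + (-5) = -6 — confirmed correct.
Step 15: x = 20 + (2) = 22, y = -6 + (8) = 2 — consistent with the trace.
Step 16: x = 22 + (-7) = 15, y = 2 + (-9) = -7 — the trace disagrees here.
That makes step 16 the first incorrect line — y = -7 is what it should show.

step 16, y = -7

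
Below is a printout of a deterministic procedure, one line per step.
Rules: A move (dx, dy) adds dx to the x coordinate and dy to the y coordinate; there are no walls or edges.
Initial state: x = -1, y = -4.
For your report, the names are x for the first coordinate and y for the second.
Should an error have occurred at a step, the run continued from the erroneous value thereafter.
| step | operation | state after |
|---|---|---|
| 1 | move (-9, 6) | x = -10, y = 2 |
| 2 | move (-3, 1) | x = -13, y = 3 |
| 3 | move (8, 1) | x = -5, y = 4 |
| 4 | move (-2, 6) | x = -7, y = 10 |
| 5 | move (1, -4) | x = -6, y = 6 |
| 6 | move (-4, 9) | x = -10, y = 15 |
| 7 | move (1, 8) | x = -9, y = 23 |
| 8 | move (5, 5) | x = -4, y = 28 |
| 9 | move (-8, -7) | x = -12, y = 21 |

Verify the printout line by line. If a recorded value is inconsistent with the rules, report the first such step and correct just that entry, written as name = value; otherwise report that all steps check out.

no error

Step 1: x = -1 + (-9) = -10, y = -4 + (6) = 2 — matches.
Step 2: x = -10 + (-3) = -13, y = 2 + (1) = 3 — confirmed correct.
Step 3: x = -13 + (8) = -5, y = 3 + (1) = 4 — matches.
Step 4: x = -5 + (-2) = -7, y = 4 + (6) = 10 — consistent with the printout.
Step 5: x = -7 + (1) = -6, y = 10 + (-4) = 6 — checks out.
Step 6: x = -6 + (-4) = -10, y = 6 + (9) = 15 — exactly as logged.
Step 7: x = -10 + (1) = -9, y = 15 + (8) = 23 — exactly as logged.
Step 8: x = -9 + (5) = -4, y = 23 + (5) = 28 — consistent with the printout.
Step 9: x = -4 + (-8) = -12, y = 28 + (-7) = 21 — confirmed correct.
Every step is consistent.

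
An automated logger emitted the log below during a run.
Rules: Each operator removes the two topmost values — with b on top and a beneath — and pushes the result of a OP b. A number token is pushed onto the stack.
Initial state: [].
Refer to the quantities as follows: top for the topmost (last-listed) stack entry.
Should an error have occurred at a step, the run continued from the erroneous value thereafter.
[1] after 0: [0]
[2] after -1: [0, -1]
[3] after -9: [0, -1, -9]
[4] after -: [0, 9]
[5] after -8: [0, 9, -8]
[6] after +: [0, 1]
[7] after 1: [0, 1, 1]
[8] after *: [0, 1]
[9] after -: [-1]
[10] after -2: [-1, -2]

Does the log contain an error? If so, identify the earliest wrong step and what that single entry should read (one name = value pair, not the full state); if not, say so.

step 4, top = 8

Step 1: push 0: top = 0 — in agreement.
Step 2: push -1: top = -1 — verified.
Step 3: push -9: top = -9 — confirmed correct.
Step 4: -1 - -9 = 8 — first mismatch against the log.
So the first discrepancy is step 4, where the right value is top = 8.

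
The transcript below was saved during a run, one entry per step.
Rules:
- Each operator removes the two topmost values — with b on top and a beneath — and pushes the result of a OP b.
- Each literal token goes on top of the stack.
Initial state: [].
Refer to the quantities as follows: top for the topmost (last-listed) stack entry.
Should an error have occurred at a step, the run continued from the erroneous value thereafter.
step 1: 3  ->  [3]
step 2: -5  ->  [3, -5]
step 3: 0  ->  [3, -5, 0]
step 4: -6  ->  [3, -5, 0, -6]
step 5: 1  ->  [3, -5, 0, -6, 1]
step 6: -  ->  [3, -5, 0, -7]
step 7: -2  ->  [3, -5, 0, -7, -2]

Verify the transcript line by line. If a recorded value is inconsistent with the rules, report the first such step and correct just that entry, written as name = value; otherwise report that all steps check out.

no error

Recomputing the run from the initial state:
step 1: [3]
step 2: [3, -5]
step 3: [3, -5, 0]
step 4: [3, -5, 0, -6]
step 5: [3, -5, 0, -6, 1]
step 6: [3, -5, 0, -7]
step 7: [3, -5, 0, -7, -2]
This matches the transcript at every step.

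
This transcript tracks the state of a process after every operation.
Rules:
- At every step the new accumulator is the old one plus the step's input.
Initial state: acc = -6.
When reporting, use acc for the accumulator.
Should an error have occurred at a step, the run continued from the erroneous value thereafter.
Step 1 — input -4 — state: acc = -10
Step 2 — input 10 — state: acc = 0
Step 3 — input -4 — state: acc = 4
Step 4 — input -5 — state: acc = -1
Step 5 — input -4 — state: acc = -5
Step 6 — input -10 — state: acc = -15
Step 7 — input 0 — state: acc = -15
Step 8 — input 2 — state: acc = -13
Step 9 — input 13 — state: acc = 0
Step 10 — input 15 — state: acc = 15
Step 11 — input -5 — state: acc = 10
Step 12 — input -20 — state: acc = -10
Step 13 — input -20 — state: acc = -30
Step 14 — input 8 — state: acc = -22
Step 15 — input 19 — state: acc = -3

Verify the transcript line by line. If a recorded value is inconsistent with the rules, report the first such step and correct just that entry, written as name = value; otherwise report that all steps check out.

step 3, acc = -4

Recomputing the run from the initial state:
step 1: acc = -10
step 2: acc = 0
step 3: acc = -4
step 4: acc = -9
step 5: acc = -13
step 6: acc = -23
step 7: acc = -23
step 8: acc = -21
step 9: acc = -8
step 10: acc = 7
step 11: acc = 2
step 12: acc = -18
step 13: acc = -38
step 14: acc = -30
step 15: acc = -11
The first disagreement with the transcript is at step 3, where the value should be acc = -4.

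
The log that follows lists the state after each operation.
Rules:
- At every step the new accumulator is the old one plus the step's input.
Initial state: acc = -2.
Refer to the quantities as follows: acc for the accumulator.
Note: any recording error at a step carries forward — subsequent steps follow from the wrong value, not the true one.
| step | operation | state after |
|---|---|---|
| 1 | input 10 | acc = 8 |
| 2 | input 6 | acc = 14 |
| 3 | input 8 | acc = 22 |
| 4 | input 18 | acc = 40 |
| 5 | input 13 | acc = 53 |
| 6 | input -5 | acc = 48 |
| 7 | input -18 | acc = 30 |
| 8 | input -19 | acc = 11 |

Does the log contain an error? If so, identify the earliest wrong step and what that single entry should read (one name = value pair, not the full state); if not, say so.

no error

Recomputing the run from the initial state:
step 1: acc = 8
step 2: acc = 14
step 3: acc = 22
step 4: acc = 40
step 5: acc = 53
step 6: acc = 48
step 7: acc = 30
step 8: acc = 11
This matches the log at every step.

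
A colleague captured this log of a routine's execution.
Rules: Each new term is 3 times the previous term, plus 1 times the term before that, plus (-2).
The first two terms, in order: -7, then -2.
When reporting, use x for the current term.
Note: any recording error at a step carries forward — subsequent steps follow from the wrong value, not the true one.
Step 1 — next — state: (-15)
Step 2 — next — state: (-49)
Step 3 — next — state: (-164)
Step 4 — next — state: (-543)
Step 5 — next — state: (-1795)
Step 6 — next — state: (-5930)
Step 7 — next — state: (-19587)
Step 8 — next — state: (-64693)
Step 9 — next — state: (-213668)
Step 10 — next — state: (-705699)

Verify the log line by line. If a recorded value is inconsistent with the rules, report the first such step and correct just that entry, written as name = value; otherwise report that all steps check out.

no error

Recomputing the run from the initial state:
step 1: x = -15
step 2: x = -49
step 3: x = -164
step 4: x = -543
step 5: x = -1795
step 6: x = -5930
step 7: x = -19587
step 8: x = -64693
step 9: x = -213668
step 10: x = -705699
This matches the log at every step.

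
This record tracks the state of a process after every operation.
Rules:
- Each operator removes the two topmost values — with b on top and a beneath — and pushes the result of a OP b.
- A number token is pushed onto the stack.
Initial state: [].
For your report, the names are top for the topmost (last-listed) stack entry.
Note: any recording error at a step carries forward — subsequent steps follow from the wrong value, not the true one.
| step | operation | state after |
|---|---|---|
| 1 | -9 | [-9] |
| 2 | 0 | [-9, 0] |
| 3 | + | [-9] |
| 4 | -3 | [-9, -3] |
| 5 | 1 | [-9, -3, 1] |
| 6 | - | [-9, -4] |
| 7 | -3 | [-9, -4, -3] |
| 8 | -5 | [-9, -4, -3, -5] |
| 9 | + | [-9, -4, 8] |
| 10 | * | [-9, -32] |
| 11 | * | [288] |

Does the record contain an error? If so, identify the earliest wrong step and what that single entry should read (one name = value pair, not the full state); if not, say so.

Step 1: push -9: top = -9 — exactly as logged.
Step 2: push 0: top = 0 — no discrepancy.
Step 3: -9 + 0 = -9 — same as recorded.
Step 4: push -3: top = -3 — checks out.
Step 5: push 1: top = 1 — in agreement.
Step 6: -3 - 1 = -4 — verified.
Step 7: push -3: top = -3 — same as recorded.
Step 8: push -5: top = -5 — consistent with the record.
Step 9: -3 + -5 = -8 — not what was recorded.
The earliest wrong entry is at step 9: it should read top = -8.

step 9, top = -8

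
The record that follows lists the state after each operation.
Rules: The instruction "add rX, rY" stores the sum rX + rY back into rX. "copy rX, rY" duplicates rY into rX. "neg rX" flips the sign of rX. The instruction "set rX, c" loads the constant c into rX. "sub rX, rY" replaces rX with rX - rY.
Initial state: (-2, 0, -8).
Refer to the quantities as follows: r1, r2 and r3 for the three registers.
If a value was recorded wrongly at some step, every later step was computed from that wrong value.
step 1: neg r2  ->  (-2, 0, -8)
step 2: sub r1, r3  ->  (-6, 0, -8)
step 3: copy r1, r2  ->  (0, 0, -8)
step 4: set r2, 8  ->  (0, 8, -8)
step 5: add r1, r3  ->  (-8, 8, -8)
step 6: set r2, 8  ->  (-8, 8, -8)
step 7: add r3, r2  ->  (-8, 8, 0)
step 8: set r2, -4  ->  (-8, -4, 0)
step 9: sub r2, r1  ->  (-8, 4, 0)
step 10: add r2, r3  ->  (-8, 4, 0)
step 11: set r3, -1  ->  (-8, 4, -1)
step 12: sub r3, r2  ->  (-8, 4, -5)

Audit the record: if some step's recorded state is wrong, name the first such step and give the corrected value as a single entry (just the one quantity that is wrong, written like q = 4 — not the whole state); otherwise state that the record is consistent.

Step 1: r2 = -(0) = 0 — confirmed correct.
Step 2: r1 = -2 - -8 = 6 — this is not what the record shows.
Step 2 is the first one off; corrected, r1 = 6.

step 2, r1 = 6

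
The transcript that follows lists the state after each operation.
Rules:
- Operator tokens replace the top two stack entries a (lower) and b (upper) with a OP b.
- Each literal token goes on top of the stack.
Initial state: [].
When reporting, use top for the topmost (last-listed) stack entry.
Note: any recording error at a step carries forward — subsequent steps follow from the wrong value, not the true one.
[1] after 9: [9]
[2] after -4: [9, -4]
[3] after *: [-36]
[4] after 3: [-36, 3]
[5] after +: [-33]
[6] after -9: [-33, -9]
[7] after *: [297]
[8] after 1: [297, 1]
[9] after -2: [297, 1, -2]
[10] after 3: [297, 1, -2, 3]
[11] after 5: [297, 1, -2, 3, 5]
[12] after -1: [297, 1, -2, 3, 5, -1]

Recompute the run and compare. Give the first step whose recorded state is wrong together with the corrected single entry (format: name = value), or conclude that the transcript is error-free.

no error

Recomputing the run from the initial state:
step 1: [9]
step 2: [9, -4]
step 3: [-36]
step 4: [-36, 3]
step 5: [-33]
step 6: [-33, -9]
step 7: [297]
step 8: [297, 1]
step 9: [297, 1, -2]
step 10: [297, 1, -2, 3]
step 11: [297, 1, -2, 3, 5]
step 12: [297, 1, -2, 3, 5, -1]
This matches the transcript at every step.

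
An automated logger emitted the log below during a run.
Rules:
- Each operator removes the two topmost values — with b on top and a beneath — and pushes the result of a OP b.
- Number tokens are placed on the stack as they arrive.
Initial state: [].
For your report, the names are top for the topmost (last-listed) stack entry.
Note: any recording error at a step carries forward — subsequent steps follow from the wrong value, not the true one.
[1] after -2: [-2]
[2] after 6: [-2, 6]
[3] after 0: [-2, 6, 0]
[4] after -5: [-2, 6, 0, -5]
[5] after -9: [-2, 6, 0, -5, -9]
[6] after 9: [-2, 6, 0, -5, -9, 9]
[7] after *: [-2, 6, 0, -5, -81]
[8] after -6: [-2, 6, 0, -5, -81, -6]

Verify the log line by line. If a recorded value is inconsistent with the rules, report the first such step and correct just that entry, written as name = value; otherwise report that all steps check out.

1. push -2: top = -2 (checks out)
2. push 6: top = 6 (same as recorded)
3. push 0: top = 0 (checks out)
4. push -5: top = -5 (consistent with the log)
5. push -9: top = -9 (verified)
6. push 9: top = 9 (exactly as logged)
7. -9 * 9 = -81 (no discrepancy)
8. push -6: top = -6 (no discrepancy)
Each recorded entry agrees with the recomputation.

no error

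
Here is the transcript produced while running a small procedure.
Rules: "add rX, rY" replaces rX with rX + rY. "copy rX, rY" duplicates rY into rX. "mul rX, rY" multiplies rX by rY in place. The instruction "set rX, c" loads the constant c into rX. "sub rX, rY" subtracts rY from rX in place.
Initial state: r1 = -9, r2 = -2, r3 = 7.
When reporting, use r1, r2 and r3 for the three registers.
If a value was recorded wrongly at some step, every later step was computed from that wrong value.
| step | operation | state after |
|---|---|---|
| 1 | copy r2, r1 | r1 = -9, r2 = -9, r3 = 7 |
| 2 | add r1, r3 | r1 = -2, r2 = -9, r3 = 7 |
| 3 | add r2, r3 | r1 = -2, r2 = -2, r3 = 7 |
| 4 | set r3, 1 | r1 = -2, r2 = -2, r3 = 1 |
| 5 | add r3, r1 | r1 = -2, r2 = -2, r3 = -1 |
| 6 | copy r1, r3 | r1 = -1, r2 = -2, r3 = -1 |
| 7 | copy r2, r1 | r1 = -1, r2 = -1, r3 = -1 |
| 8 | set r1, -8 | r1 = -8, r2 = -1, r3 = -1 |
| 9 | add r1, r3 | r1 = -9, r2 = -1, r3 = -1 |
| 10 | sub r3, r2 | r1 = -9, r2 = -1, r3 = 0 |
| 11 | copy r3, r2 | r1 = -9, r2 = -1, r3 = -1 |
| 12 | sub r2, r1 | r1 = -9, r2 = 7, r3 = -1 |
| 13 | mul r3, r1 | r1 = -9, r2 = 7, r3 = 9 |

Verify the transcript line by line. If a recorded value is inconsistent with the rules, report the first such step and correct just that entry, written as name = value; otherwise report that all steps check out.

step 12, r2 = 8

step 1: r2 = -9 -> matches
step 2: r1 = -9 + 7 = -2 -> same as recorded
step 3: r2 = -9 + 7 = -2 -> confirmed correct
step 4: r3 = 1 -> exactly as logged
step 5: r3 = 1 + -2 = -1 -> confirmed correct
step 6: r1 = -1 -> no discrepancy
step 7: r2 = -1 -> confirmed correct
step 8: r1 = -8 -> same as recorded
step 9: r1 = -8 + -1 = -9 -> same as recorded
step 10: r3 = -1 - -1 = 0 -> same as recorded
step 11: r3 = -1 -> confirmed correct
step 12: r2 = -1 - -9 = 8 -> first mismatch against the transcript
So the first discrepancy is step 12, where the right value is r2 = 8.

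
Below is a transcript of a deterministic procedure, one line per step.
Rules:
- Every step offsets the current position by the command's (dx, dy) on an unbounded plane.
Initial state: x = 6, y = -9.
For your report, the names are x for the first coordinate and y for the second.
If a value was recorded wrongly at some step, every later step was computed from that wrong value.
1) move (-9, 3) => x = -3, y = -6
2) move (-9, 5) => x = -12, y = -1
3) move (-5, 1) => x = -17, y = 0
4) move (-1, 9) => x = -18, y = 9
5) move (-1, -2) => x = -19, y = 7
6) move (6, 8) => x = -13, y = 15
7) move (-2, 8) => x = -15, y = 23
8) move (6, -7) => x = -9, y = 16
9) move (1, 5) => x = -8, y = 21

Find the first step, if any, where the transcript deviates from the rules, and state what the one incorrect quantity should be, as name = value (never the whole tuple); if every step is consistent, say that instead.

1. x = 6 + (-9) = -3, y = -9 + (3) = -6 (in agreement)
2. x = -3 + (-9) = -12, y = -6 + (5) = -1 (checks out)
3. x = -12 + (-5) = -17, y = -1 + (1) = 0 (in agreement)
4. x = -17 + (-1) = -18, y = 0 + (9) = 9 (same as recorded)
5. x = -18 + (-1) = -19, y = 9 + (-2) = 7 (checks out)
6. x = -19 + (6) = -13, y = 7 + (8) = 15 (checks out)
7. x = -13 + (-2) = -15, y = 15 + (8) = 23 (in agreement)
8. x = -15 + (6) = -9, y = 23 + (-7) = 16 (no discrepancy)
9. x = -9 + (1) = -8, y = 16 + (5) = 21 (matches)
All steps check out; nothing to correct.

no error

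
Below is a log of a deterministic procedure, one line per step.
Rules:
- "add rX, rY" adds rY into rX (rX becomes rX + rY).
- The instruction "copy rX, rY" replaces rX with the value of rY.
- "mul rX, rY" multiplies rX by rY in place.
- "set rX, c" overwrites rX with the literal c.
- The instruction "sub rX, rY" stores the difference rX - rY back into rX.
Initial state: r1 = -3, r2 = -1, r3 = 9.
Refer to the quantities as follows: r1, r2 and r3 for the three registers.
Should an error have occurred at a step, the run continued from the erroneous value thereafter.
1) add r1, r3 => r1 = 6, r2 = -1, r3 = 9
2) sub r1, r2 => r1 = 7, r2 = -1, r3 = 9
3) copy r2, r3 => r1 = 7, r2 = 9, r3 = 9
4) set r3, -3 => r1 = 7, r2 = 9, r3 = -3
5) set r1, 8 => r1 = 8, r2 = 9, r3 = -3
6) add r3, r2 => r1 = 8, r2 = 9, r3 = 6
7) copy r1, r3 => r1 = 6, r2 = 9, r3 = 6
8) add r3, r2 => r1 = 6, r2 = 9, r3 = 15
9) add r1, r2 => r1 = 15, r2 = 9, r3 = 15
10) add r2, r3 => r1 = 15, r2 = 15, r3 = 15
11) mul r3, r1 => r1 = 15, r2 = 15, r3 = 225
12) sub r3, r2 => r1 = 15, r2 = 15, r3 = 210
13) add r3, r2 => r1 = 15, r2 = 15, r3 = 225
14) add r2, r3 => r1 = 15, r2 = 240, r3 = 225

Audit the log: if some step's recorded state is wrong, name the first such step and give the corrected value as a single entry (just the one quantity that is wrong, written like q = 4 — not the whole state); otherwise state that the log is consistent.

step 10, r2 = 24

Recomputing the run from the initial state:
step 1: r1 = 6, r2 = -1, r3 = 9
step 2: r1 = 7, r2 = -1, r3 = 9
step 3: r1 = 7, r2 = 9, r3 = 9
step 4: r1 = 7, r2 = 9, r3 = -3
step 5: r1 = 8, r2 = 9, r3 = -3
step 6: r1 = 8, r2 = 9, r3 = 6
step 7: r1 = 6, r2 = 9, r3 = 6
step 8: r1 = 6, r2 = 9, r3 = 15
step 9: r1 = 15, r2 = 9, r3 = 15
step 10: r1 = 15, r2 = 24, r3 = 15
step 11: r1 = 15, r2 = 24, r3 = 225
step 12: r1 = 15, r2 = 24, r3 = 201
step 13: r1 = 15, r2 = 24, r3 = 225
step 14: r1 = 15, r2 = 249, r3 = 225
The first disagreement with the log is at step 10, where the value should be r2 = 24.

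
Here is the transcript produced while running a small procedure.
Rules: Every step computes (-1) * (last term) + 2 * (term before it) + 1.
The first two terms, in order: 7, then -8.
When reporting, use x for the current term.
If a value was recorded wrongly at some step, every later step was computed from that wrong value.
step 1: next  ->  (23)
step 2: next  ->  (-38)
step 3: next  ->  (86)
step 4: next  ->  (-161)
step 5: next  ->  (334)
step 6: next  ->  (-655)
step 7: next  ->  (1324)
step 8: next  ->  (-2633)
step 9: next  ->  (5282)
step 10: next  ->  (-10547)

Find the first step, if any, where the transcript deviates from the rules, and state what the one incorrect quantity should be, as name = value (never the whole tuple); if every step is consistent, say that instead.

step 3, x = 85

Recomputing the run from the initial state:
step 1: x = 23
step 2: x = -38
step 3: x = 85
step 4: x = -160
step 5: x = 331
step 6: x = -650
step 7: x = 1313
step 8: x = -2612
step 9: x = 5239
step 10: x = -10462
The first disagreement with the transcript is at step 3, where the value should be x = 85.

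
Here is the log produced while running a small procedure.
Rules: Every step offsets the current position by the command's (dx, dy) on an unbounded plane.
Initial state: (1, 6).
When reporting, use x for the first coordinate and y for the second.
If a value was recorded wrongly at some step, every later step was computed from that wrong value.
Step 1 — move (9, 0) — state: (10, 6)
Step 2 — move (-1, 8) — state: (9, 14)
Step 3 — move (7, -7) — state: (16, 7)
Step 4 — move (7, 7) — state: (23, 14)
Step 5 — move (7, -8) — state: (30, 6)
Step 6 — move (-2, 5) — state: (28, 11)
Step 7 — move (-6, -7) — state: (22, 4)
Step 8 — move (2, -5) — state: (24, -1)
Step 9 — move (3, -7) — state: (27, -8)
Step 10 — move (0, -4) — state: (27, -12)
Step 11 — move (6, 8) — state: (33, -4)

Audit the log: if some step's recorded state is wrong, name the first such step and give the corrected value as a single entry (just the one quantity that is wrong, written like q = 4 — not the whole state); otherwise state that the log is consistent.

1. x = 1 + (9) = 10, y = 6 + (0) = 6 (checks out)
2. x = 10 + (-1) = 9, y = 6 + (8) = 14 (in agreement)
3. x = 9 + (7) = 16, y = 14 + (-7) = 7 (agrees with the log)
4. x = 16 + (7) = 23, y = 7 + (7) = 14 (checks out)
5. x = 23 + (7) = 30, y = 14 + (-8) = 6 (exactly as logged)
6. x = 30 + (-2) = 28, y = 6 + (5) = 11 (in agreement)
7. x = 28 + (-6) = 22, y = 11 + (-7) = 4 (consistent with the log)
8. x = 22 + (2) = 24, y = 4 + (-5) = -1 (matches)
9. x = 24 + (3) = 27, y = -1 + (-7) = -8 (matches)
10. x = 27 + (0) = 27, y = -8 + (-4) = -12 (consistent with the log)
11. x = 27 + (6) = 33, y = -12 + (8) = -4 (exactly as logged)
The whole run recomputes cleanly — no discrepancies.

no error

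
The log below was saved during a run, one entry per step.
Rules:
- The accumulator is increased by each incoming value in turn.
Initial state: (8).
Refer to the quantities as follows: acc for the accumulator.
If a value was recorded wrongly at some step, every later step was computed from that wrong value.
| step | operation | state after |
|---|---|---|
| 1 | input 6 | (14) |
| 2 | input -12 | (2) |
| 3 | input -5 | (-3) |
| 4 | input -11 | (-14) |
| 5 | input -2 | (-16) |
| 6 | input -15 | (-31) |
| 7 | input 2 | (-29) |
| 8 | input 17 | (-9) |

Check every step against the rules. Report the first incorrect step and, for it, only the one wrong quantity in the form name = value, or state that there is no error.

Recomputing the run from the initial state:
step 1: acc = 14
step 2: acc = 2
step 3: acc = -3
step 4: acc = -14
step 5: acc = -16
step 6: acc = -31
step 7: acc = -29
step 8: acc = -12
The first disagreement with the log is at step 8, where the value should be acc = -12.

step 8, acc = -12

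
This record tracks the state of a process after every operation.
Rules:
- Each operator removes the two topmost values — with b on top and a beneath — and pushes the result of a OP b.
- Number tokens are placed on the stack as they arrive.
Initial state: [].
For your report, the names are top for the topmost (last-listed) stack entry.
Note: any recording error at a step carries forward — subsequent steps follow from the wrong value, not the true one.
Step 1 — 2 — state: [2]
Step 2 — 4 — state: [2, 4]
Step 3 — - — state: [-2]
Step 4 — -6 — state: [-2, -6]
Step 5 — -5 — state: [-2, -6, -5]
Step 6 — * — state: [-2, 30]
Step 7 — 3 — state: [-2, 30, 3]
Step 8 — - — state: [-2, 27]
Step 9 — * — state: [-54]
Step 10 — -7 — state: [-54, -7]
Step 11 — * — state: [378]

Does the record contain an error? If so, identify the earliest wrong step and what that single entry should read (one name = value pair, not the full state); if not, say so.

Step 1: push 2: top = 2 — same as recorded.
Step 2: push 4: top = 4 — exactly as logged.
Step 3: 2 - 4 = -2 — checks out.
Step 4: push -6: top = -6 — checks out.
Step 5: push -5: top = -5 — checks out.
Step 6: -6 * -5 = 30 — checks out.
Step 7: push 3: top = 3 — agrees with the record.
Step 8: 30 - 3 = 27 — agrees with the record.
Step 9: -2 * 27 = -54 — in agreement.
Step 10: push -7: top = -7 — no discrepancy.
Step 11: -54 * -7 = 378 — matches.
Every step is consistent.

no error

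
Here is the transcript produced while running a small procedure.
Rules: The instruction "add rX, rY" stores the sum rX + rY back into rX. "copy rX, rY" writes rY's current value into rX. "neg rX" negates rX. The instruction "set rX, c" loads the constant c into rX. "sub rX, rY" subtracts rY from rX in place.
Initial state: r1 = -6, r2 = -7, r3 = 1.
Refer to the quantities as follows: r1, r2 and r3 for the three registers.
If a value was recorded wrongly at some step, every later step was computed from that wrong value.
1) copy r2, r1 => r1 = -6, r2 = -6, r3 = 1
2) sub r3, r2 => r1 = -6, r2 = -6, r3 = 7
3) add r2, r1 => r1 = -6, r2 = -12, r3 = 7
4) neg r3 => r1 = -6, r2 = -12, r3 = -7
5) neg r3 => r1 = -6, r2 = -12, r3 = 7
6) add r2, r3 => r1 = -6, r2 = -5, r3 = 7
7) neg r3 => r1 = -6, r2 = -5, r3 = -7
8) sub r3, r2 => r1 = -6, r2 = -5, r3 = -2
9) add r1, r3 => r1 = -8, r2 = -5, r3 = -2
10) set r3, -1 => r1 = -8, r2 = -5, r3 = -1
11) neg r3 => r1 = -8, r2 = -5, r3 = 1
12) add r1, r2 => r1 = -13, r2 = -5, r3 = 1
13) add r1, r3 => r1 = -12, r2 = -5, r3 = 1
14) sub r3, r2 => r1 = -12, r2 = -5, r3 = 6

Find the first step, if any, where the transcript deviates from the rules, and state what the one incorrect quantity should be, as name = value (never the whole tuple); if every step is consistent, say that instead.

Recomputing the run from the initial state:
step 1: r1 = -6, r2 = -6, r3 = 1
step 2: r1 = -6, r2 = -6, r3 = 7
step 3: r1 = -6, r2 = -12, r3 = 7
step 4: r1 = -6, r2 = -12, r3 = -7
step 5: r1 = -6, r2 = -12, r3 = 7
step 6: r1 = -6, r2 = -5, r3 = 7
step 7: r1 = -6, r2 = -5, r3 = -7
step 8: r1 = -6, r2 = -5, r3 = -2
step 9: r1 = -8, r2 = -5, r3 = -2
step 10: r1 = -8, r2 = -5, r3 = -1
step 11: r1 = -8, r2 = -5, r3 = 1
step 12: r1 = -13, r2 = -5, r3 = 1
step 13: r1 = -12, r2 = -5, r3 = 1
step 14: r1 = -12, r2 = -5, r3 = 6
This matches the transcript at every step.

no error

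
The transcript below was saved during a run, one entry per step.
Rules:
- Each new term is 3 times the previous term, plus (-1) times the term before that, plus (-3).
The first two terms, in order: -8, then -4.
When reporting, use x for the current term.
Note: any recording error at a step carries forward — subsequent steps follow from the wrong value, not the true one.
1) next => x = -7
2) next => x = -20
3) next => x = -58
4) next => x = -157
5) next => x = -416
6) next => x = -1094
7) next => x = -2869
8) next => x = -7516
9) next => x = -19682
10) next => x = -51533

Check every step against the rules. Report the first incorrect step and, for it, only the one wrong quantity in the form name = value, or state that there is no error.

Recomputing the run from the initial state:
step 1: x = -7
step 2: x = -20
step 3: x = -56
step 4: x = -151
step 5: x = -400
step 6: x = -1052
step 7: x = -2759
step 8: x = -7228
step 9: x = -18928
step 10: x = -49559
The first disagreement with the transcript is at step 3, where the value should be x = -56.

step 3, x = -56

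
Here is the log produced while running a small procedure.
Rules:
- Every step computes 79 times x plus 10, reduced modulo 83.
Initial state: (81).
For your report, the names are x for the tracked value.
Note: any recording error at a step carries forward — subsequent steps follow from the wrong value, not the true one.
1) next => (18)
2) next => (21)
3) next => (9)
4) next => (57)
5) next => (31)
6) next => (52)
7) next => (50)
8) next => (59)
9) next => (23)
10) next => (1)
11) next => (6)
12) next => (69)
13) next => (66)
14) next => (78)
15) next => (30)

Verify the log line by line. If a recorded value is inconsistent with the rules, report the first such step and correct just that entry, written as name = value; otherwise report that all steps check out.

step 7, x = 51

step 1: x = (79*81 + 10) mod 83 = 18 -> in agreement
step 2: x = (79*18 + 10) mod 83 = 21 -> in agreement
step 3: x = (79*21 + 10) mod 83 = 9 -> agrees with the log
step 4: x = (79*9 + 10) mod 83 = 57 -> matches
step 5: x = (79*57 + 10) mod 83 = 31 -> confirmed correct
step 6: x = (79*31 + 10) mod 83 = 52 -> matches
step 7: x = (79*52 + 10) mod 83 = 51 -> a discrepancy with the log
Step 7 is the first one off; corrected, x = 51.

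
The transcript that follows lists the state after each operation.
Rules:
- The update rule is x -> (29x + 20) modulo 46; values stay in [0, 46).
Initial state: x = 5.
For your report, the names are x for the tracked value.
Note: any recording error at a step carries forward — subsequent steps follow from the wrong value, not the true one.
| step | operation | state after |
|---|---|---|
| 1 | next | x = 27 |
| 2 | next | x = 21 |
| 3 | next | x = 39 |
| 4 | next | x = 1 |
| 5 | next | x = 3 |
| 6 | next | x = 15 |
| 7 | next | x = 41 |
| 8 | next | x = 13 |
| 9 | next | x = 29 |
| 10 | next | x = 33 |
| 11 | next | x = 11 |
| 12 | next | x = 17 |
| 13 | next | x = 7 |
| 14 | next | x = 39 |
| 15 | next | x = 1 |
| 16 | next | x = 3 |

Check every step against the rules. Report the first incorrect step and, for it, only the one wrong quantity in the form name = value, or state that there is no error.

Recomputing the run from the initial state:
step 1: x = 27
step 2: x = 21
step 3: x = 31
step 4: x = 45
step 5: x = 37
step 6: x = 35
step 7: x = 23
step 8: x = 43
step 9: x = 25
step 10: x = 9
step 11: x = 5
step 12: x = 27
step 13: x = 21
step 14: x = 31
step 15: x = 45
step 16: x = 37
The first disagreement with the transcript is at step 3, where the value should be x = 31.

step 3, x = 31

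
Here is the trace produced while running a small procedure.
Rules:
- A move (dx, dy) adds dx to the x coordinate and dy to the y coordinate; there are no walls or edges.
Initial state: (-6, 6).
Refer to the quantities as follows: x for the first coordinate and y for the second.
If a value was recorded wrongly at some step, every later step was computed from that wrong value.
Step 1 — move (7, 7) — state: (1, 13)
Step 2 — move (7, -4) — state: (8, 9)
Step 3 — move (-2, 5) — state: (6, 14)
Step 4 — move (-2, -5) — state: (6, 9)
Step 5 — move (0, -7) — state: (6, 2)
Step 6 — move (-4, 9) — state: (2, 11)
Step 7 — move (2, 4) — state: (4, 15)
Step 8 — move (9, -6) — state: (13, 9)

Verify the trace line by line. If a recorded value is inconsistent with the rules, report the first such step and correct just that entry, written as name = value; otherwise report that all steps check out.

Step 1: x = -6 + (7) = 1, y = 6 + (7) = 13 — agrees with the trace.
Step 2: x = 1 + (7) = 8, y = 13 + (-4) = 9 — matches.
Step 3: x = 8 + (-2) = 6, y = 9 + (5) = 14 — agrees with the trace.
Step 4: x = 6 + (-2) = 4, y = 14 + (-5) = 9 — this is not what the trace shows.
That makes step 4 the first incorrect line — x = 4 is what it should show.

step 4, x = 4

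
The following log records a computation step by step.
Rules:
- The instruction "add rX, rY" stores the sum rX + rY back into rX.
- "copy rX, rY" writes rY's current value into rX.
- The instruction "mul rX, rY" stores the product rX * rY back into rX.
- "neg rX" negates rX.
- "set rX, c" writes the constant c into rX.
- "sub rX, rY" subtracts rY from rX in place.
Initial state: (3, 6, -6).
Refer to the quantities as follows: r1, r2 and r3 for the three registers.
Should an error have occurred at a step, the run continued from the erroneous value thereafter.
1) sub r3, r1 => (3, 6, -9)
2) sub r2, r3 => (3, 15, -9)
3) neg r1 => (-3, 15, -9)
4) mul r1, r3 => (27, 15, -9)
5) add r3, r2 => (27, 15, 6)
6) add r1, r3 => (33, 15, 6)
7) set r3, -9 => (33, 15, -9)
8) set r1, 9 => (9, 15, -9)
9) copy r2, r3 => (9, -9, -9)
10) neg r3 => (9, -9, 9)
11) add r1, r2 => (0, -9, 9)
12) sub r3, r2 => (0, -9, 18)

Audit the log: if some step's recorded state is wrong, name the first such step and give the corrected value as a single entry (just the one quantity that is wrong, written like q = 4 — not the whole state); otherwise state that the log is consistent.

no error

Recomputing the run from the initial state:
step 1: r1 = 3, r2 = 6, r3 = -9
step 2: r1 = 3, r2 = 15, r3 = -9
step 3: r1 = -3, r2 = 15, r3 = -9
step 4: r1 = 27, r2 = 15, r3 = -9
step 5: r1 = 27, r2 = 15, r3 = 6
step 6: r1 = 33, r2 = 15, r3 = 6
step 7: r1 = 33, r2 = 15, r3 = -9
step 8: r1 = 9, r2 = 15, r3 = -9
step 9: r1 = 9, r2 = -9, r3 = -9
step 10: r1 = 9, r2 = -9, r3 = 9
step 11: r1 = 0, r2 = -9, r3 = 9
step 12: r1 = 0, r2 = -9, r3 = 18
This matches the log at every step.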